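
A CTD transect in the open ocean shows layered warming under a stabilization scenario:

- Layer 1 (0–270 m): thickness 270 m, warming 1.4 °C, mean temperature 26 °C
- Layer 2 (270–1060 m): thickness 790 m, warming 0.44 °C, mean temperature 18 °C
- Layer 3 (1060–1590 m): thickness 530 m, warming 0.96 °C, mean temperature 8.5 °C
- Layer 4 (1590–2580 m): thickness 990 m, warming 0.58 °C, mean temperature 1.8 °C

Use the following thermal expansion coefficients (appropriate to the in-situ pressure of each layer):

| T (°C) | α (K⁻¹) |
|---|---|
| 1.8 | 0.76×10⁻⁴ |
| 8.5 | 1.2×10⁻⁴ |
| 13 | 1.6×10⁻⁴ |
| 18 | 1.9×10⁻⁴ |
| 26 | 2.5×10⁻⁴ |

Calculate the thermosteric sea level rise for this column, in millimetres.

270 mm of thermosteric rise

Layer 1 at 26 °C → α = 2.5×10⁻⁴ K⁻¹
Layer 2 at 18 °C → α = 1.9×10⁻⁴ K⁻¹
Layer 3 at 8.5 °C → α = 1.2×10⁻⁴ K⁻¹
Layer 4 at 1.8 °C → α = 0.76×10⁻⁴ K⁻¹
Layer 1: 270 × 1.4 × 2.5×10⁻⁴ = 0.09450 m
1.9×10⁻⁴ × 0.44 × 790 = 0.066044 m
1.2×10⁻⁴ × 0.96 × 530 = 0.061056 m
990 × 0.76×10⁻⁴ × 0.58 = 0.0436392 m
Δh = 0.09450 + 0.066044 + 0.061056 + 0.0436392 = 0.2652392 m ≈ 270 mm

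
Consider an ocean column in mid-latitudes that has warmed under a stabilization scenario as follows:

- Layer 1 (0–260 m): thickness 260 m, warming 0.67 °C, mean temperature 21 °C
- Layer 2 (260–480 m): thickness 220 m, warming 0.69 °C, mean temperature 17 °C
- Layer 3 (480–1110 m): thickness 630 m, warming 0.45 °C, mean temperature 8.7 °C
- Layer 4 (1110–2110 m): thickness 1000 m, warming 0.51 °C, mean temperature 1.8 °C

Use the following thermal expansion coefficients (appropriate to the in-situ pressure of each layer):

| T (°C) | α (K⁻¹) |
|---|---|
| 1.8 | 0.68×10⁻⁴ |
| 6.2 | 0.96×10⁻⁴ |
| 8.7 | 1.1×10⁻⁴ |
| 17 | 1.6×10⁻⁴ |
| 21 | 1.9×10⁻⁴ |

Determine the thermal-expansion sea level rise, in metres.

Layer 1 at 21 °C → α = 1.9×10⁻⁴ K⁻¹
Layer 2 at 17 °C → α = 1.6×10⁻⁴ K⁻¹
Layer 3 at 8.7 °C → α = 1.1×10⁻⁴ K⁻¹
Layer 4 at 1.8 °C → α = 0.68×10⁻⁴ K⁻¹
0–260 m: 1.9×10⁻⁴ × 260 × 0.67 = 0.033098 m
260–480 m: 0.69 × 1.6×10⁻⁴ × 220 = 0.024288 m
480–1110 m: 1.1×10⁻⁴ × 0.45 × 630 = 0.031185 m
1110–2110 m: 0.68×10⁻⁴ × 0.51 × 1000 = 0.03468 m
Δh = 0.033098 + 0.024288 + 0.031185 + 0.03468 = 0.123251 m

about 0.123 m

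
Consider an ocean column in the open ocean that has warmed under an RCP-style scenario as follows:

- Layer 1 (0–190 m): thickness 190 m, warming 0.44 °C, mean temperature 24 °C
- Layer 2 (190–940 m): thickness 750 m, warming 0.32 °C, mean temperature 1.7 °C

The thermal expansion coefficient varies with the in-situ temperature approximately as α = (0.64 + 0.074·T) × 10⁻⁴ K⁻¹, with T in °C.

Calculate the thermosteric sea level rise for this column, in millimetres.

Layer 1: α = (0.64 + 0.074×24)×10⁻⁴ = 2.416×10⁻⁴ K⁻¹
Layer 2: α = (0.64 + 0.074×1.7)×10⁻⁴ = 0.7658×10⁻⁴ K⁻¹
Layer 1: 2.416×10⁻⁴ × 190 × 0.44 = 0.02019776 m
0.7658×10⁻⁴ × 0.32 × 750 = 0.0183792 m
Δh = 0.02019776 + 0.0183792 = 0.03857696 m

38.6 mm of thermosteric rise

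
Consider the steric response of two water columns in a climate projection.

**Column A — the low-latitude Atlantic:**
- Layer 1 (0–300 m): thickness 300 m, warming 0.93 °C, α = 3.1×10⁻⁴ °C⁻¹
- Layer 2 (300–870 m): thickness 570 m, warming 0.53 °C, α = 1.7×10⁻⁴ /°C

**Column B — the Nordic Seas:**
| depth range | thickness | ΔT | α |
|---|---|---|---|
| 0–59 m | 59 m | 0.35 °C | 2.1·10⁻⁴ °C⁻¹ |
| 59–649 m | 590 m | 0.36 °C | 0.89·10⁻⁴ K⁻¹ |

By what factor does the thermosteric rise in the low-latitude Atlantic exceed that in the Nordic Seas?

A 300 × 0.93 × 3.1×10⁻⁴ = 0.08649 m
A Layer 2: 0.53 × 570 × 1.7×10⁻⁴ = 0.051357 m
A total: 0.137847 m
B 0.35 × 2.1×10⁻⁴ × 59 = 0.0043365 m
B Layer 2: 0.36 × 590 × 0.89×10⁻⁴ = 0.0189036 m
B total: 0.0232401 m
Ratio: 0.137847 / 0.0232401 ≈ 5.931

a factor of 5.9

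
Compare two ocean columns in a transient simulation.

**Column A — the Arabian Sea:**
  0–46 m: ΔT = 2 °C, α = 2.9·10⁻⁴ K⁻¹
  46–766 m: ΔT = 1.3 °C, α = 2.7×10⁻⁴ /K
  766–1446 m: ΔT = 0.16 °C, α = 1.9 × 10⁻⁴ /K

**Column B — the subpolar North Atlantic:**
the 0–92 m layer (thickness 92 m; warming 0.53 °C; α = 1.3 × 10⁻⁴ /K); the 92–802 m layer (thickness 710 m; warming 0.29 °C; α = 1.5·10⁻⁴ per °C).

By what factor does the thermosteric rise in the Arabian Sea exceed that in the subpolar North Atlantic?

a factor of 8.1

A 0–46 m: 2 × 46 × 2.9×10⁻⁴ = 0.02668 m
A Layer 2: 2.7×10⁻⁴ × 1.3 × 720 = 0.25272 m
A 766–1446 m: 0.16 × 1.9×10⁻⁴ × 680 = 0.020672 m
A total: 0.300072 m
B 0.53 × 92 × 1.3×10⁻⁴ = 0.0063388 m
B 92–802 m: 1.5×10⁻⁴ × 0.29 × 710 = 0.030885 m
B total: 0.0372238 m
Ratio: 0.300072 / 0.0372238 ≈ 8.061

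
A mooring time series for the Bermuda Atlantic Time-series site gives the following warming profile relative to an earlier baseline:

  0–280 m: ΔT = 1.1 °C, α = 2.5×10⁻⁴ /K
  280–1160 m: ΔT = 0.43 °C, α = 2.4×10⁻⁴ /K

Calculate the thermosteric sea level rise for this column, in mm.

about 170 mm

0–280 m: 280 × 2.5×10⁻⁴ × 1.1 = 0.07700 m
Layer 2: 880 × 0.43 × 2.4×10⁻⁴ = 0.090816 m
Δh = 0.07700 + 0.090816 = 0.167816 m ≈ 170 mm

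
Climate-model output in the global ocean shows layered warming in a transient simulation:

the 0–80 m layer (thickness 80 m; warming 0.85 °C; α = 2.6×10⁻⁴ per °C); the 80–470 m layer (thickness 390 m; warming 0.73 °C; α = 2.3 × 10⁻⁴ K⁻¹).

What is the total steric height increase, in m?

0.0832 m

2.6×10⁻⁴ × 80 × 0.85 = 0.01768 m
80–470 m: 0.73 × 390 × 2.3×10⁻⁴ = 0.065481 m
Δh = 0.01768 + 0.065481 = 0.083161 m ≈ 0.0832 m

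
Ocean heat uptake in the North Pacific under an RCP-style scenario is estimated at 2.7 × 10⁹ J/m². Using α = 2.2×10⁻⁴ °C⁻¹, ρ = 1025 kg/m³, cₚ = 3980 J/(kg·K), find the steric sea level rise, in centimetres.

Δh = αQ/(ρcₚ) = 2.2×10⁻⁴ × 2.7×10⁹ / (1025 × 3980) ≈ 0.14561 m

Δh ≈ 14.6 cm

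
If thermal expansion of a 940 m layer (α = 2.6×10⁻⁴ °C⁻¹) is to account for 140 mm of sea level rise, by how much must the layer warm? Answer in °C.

ΔT = Δh/(αH) = 0.14 / (2.6×10⁻⁴ × 940) ≈ 0.5728 °C

about 0.573 °C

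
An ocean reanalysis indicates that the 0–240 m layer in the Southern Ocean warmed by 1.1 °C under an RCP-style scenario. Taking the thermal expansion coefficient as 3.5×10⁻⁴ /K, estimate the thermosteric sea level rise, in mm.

Δh = 92.4 mm

Δh = αΔT·H = 3.5×10⁻⁴ × 1.1 × 240 = 0.09240 m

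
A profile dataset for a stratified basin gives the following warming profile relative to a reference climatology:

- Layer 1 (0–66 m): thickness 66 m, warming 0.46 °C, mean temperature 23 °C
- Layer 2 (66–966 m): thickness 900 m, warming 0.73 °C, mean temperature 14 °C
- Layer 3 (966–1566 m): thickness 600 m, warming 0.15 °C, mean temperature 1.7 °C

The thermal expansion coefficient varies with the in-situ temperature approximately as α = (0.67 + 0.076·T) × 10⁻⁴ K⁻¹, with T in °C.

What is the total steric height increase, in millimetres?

Layer 1: α = (0.67 + 0.076×23)×10⁻⁴ = 2.418×10⁻⁴ K⁻¹
Layer 2: α = (0.67 + 0.076×14)×10⁻⁴ = 1.734×10⁻⁴ K⁻¹
Layer 3: α = (0.67 + 0.076×1.7)×10⁻⁴ = 0.7992×10⁻⁴ K⁻¹
0–66 m: 0.46 × 2.418×10⁻⁴ × 66 = 0.007341048 m
Layer 2: 0.73 × 900 × 1.734×10⁻⁴ = 0.1139238 m
Layer 3: 600 × 0.7992×10⁻⁴ × 0.15 = 0.0071928 m
Δh = 0.007341048 + 0.1139238 + 0.0071928 = 0.128457648 m

130 mm of thermosteric rise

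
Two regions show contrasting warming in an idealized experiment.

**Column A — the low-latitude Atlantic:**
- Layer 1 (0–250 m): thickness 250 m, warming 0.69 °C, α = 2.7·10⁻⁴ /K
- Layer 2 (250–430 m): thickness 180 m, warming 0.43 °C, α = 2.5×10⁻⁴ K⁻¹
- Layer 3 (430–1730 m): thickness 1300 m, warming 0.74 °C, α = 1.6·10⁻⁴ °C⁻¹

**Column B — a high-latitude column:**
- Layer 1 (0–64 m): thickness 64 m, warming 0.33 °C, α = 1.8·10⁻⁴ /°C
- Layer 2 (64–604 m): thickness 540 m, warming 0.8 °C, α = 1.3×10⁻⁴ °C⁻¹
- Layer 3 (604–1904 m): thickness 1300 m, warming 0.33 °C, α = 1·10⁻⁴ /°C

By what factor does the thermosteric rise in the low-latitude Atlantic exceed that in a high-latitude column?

2.1

A 0–250 m: 250 × 2.7×10⁻⁴ × 0.69 = 0.046575 m
A 180 × 2.5×10⁻⁴ × 0.43 = 0.01935 m
A 0.74 × 1300 × 1.6×10⁻⁴ = 0.15392 m
A total: 0.219845 m
B 0–64 m: 1.8×10⁻⁴ × 0.33 × 64 = 0.0038016 m
B 64–604 m: 540 × 1.3×10⁻⁴ × 0.8 = 0.05616 m
B 604–1904 m: 0.33 × 1×10⁻⁴ × 1300 = 0.04290 m
B total: 0.1028616 m
Ratio: 0.219845 / 0.1028616 ≈ 2.137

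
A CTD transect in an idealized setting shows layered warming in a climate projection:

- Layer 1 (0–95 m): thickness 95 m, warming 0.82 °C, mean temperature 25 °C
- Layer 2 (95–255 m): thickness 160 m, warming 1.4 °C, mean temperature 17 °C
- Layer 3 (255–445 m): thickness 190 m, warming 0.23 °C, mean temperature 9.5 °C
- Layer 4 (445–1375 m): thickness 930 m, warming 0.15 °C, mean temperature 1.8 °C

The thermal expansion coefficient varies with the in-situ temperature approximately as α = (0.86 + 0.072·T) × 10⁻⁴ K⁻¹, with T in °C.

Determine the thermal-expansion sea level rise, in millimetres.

88.0 mm of thermosteric rise

Layer 1: α = (0.86 + 0.072×25)×10⁻⁴ = 2.66×10⁻⁴ K⁻¹
Layer 2: α = (0.86 + 0.072×17)×10⁻⁴ = 2.084×10⁻⁴ K⁻¹
Layer 3: α = (0.86 + 0.072×9.5)×10⁻⁴ = 1.544×10⁻⁴ K⁻¹
Layer 4: α = (0.86 + 0.072×1.8)×10⁻⁴ = 0.9896×10⁻⁴ K⁻¹
0.82 × 95 × 2.66×10⁻⁴ = 0.0207214 m
Layer 2: 160 × 1.4 × 2.084×10⁻⁴ = 0.0466816 m
190 × 0.23 × 1.544×10⁻⁴ = 0.00674728 m
Layer 4: 0.15 × 0.9896×10⁻⁴ × 930 = 0.01380492 m
Δh = 0.0207214 + 0.0466816 + 0.00674728 + 0.01380492 = 0.0879552 m ≈ 88.0 mm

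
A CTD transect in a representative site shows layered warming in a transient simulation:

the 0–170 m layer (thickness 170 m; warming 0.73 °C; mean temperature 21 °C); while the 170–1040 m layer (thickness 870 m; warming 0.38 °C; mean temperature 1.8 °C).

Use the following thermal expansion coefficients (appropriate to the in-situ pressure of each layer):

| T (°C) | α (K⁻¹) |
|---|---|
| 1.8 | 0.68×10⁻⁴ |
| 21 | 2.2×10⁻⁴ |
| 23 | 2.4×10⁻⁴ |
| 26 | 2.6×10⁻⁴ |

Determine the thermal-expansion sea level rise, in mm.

Layer 1 at 21 °C → α = 2.2×10⁻⁴ K⁻¹
Layer 2 at 1.8 °C → α = 0.68×10⁻⁴ K⁻¹
0–170 m: 0.73 × 2.2×10⁻⁴ × 170 = 0.027302 m
170–1040 m: 870 × 0.38 × 0.68×10⁻⁴ = 0.0224808 m
Δh = 0.027302 + 0.0224808 = 0.0497828 m ≈ 50 mm

Δh = 50 mm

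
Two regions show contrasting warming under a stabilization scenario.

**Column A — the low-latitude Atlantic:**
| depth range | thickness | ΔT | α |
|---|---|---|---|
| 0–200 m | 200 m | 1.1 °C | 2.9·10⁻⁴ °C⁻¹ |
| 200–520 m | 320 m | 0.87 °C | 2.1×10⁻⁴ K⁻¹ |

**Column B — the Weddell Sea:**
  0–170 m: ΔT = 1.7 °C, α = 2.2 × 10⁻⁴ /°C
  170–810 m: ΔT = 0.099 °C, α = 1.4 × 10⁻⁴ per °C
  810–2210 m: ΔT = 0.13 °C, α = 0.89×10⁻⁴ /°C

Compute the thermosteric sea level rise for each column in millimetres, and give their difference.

A 1.1 × 200 × 2.9×10⁻⁴ = 0.06380 m
A 200–520 m: 2.1×10⁻⁴ × 320 × 0.87 = 0.058464 m
A total: 0.122264 m
B 1.7 × 2.2×10⁻⁴ × 170 = 0.06358 m
B 1.4×10⁻⁴ × 0.099 × 640 = 0.0088704 m
B Layer 3: 0.89×10⁻⁴ × 1400 × 0.13 = 0.016198 m
B total: 0.0886484 m
Difference: 0.122264 − 0.0886484 = 0.0336156 m

A: 120 mm; B: 89 mm; difference 34 mm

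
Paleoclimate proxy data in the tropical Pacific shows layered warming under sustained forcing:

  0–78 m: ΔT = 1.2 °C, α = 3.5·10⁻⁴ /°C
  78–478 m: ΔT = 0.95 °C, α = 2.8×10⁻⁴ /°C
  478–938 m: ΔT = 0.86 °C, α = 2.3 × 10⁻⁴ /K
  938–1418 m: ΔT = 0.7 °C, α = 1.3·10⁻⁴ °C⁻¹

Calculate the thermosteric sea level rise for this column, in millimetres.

Δh ≈ 270 mm

78 × 3.5×10⁻⁴ × 1.2 = 0.03276 m
Layer 2: 2.8×10⁻⁴ × 0.95 × 400 = 0.10640 m
0.86 × 2.3×10⁻⁴ × 460 = 0.090988 m
938–1418 m: 480 × 0.7 × 1.3×10⁻⁴ = 0.04368 m
Δh = 0.03276 + 0.10640 + 0.090988 + 0.04368 = 0.273828 m ≈ 270 mm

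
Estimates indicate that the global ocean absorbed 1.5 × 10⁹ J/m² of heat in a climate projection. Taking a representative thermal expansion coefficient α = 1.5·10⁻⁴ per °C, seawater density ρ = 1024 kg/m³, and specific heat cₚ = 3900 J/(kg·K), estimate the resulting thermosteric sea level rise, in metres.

Δh = 0.0563 m

Δh = αQ/(ρcₚ) = 1.5×10⁻⁴ × 1.5×10⁹ / (1024 × 3900) ≈ 0.05634 m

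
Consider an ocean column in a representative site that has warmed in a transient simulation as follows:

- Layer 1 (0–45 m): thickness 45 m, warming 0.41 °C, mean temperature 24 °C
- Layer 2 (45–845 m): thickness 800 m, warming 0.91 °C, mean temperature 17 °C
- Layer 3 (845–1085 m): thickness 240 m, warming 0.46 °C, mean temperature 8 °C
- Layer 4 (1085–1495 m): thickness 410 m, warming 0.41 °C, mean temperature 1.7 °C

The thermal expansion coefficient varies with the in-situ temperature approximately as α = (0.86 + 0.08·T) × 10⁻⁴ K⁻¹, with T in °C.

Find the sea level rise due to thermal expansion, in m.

Layer 1: α = (0.86 + 0.08×24)×10⁻⁴ = 2.78×10⁻⁴ K⁻¹
Layer 2: α = (0.86 + 0.08×17)×10⁻⁴ = 2.22×10⁻⁴ K⁻¹
Layer 3: α = (0.86 + 0.08×8)×10⁻⁴ = 1.5×10⁻⁴ K⁻¹
Layer 4: α = (0.86 + 0.08×1.7)×10⁻⁴ = 0.996×10⁻⁴ K⁻¹
2.78×10⁻⁴ × 45 × 0.41 = 0.0051291 m
45–845 m: 0.91 × 2.22×10⁻⁴ × 800 = 0.161616 m
Layer 3: 0.46 × 240 × 1.5×10⁻⁴ = 0.01656 m
1085–1495 m: 0.41 × 0.996×10⁻⁴ × 410 = 0.01674276 m
Δh = 0.0051291 + 0.161616 + 0.01656 + 0.01674276 = 0.20004786 m ≈ 0.200 m

0.200 m of thermosteric rise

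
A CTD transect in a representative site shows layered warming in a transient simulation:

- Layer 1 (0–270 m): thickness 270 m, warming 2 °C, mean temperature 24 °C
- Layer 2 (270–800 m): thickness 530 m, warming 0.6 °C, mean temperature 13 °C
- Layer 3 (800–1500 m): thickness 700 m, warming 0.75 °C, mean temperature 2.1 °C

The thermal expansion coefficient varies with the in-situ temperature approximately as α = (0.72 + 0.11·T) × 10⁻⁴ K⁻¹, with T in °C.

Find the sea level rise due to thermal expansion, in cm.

Layer 1: α = (0.72 + 0.11×24)×10⁻⁴ = 3.36×10⁻⁴ K⁻¹
Layer 2: α = (0.72 + 0.11×13)×10⁻⁴ = 2.15×10⁻⁴ K⁻¹
Layer 3: α = (0.72 + 0.11×2.1)×10⁻⁴ = 0.951×10⁻⁴ K⁻¹
Layer 1: 3.36×10⁻⁴ × 2 × 270 = 0.18144 m
530 × 2.15×10⁻⁴ × 0.6 = 0.06837 m
Layer 3: 700 × 0.75 × 0.951×10⁻⁴ = 0.0499275 m
Δh = 0.18144 + 0.06837 + 0.0499275 = 0.2997375 m ≈ 30.0 cm

about 30.0 cm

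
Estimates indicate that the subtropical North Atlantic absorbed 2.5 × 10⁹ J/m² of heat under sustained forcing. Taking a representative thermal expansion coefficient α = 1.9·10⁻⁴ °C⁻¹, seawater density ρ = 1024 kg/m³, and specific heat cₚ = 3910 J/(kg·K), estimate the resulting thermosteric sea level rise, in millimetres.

Δh = αQ/(ρcₚ) = 1.9×10⁻⁴ × 2.5×10⁹ / (1024 × 3910) ≈ 0.11864 m

Δh = 119 mm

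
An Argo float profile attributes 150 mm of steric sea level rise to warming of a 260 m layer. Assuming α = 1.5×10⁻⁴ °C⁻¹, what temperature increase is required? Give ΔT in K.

ΔT = Δh/(αH) = 0.15 / (1.5×10⁻⁴ × 260) ≈ 3.846 K

ΔT ≈ 3.85 K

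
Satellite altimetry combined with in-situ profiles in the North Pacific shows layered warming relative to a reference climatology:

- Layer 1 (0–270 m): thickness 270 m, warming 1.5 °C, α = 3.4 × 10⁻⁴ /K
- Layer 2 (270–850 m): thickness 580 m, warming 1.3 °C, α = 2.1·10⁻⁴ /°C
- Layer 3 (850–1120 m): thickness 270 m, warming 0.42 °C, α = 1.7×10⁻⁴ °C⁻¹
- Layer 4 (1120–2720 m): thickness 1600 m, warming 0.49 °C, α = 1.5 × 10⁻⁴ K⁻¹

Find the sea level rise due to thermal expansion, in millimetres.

Δh ≈ 430 mm

0–270 m: 3.4×10⁻⁴ × 270 × 1.5 = 0.13770 m
Layer 2: 580 × 1.3 × 2.1×10⁻⁴ = 0.15834 m
Layer 3: 1.7×10⁻⁴ × 0.42 × 270 = 0.019278 m
0.49 × 1600 × 1.5×10⁻⁴ = 0.11760 m
Δh = 0.13770 + 0.15834 + 0.019278 + 0.11760 = 0.432918 m ≈ 430 mm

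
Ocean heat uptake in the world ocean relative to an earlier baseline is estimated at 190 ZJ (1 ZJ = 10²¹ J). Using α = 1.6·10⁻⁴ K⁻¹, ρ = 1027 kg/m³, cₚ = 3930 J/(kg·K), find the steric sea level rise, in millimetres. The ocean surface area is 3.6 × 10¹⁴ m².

Per unit area: Q = 190×10²¹ / (3.6×10¹⁴) ≈ 5.278×10⁸ J/m²
Δh = αQ/(ρcₚ) = 1.6×10⁻⁴ × 5.278×10⁸ / (1027 × 3930) ≈ 0.020923 m

Δh = 20.9 mm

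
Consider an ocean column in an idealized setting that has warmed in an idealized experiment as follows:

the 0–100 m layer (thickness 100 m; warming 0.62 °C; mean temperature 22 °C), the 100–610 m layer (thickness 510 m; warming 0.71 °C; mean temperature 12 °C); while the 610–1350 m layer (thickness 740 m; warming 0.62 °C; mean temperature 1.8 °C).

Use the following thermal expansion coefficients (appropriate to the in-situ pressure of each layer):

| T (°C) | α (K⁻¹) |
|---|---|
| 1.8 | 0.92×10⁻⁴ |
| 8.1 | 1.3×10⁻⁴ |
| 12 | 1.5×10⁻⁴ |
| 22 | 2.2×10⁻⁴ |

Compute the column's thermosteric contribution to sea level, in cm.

Δh = 11 cm

Layer 1 at 22 °C → α = 2.2×10⁻⁴ K⁻¹
Layer 2 at 12 °C → α = 1.5×10⁻⁴ K⁻¹
Layer 3 at 1.8 °C → α = 0.92×10⁻⁴ K⁻¹
Layer 1: 100 × 2.2×10⁻⁴ × 0.62 = 0.01364 m
0.71 × 1.5×10⁻⁴ × 510 = 0.054315 m
0.92×10⁻⁴ × 0.62 × 740 = 0.0422096 m
Δh = 0.01364 + 0.054315 + 0.0422096 = 0.1101646 m ≈ 11 cm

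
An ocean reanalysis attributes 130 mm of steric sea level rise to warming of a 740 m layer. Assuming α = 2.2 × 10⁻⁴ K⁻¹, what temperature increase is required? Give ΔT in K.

ΔT = Δh/(αH) = 0.13 / (2.2×10⁻⁴ × 740) ≈ 0.7985 K

about 0.799 K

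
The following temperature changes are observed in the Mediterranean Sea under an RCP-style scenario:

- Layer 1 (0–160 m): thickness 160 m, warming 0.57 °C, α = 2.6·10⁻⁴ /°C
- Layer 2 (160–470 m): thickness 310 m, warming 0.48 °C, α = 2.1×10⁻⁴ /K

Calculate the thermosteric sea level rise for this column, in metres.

0.57 × 160 × 2.6×10⁻⁴ = 0.023712 m
Layer 2: 0.48 × 310 × 2.1×10⁻⁴ = 0.031248 m
Δh = 0.023712 + 0.031248 = 0.05496 m

Δh = 0.0550 m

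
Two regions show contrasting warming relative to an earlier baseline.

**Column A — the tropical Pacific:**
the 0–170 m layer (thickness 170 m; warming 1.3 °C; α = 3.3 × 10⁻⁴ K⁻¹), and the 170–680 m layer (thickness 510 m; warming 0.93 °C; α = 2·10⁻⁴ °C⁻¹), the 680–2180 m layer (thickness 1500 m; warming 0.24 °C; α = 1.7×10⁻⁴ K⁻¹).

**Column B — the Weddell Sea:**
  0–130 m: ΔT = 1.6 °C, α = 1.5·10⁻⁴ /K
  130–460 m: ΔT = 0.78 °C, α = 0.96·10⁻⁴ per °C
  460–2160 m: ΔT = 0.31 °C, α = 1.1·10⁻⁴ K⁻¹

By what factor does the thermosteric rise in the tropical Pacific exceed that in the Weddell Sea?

2.0

A 170 × 3.3×10⁻⁴ × 1.3 = 0.07293 m
A Layer 2: 510 × 0.93 × 2×10⁻⁴ = 0.09486 m
A 680–2180 m: 1500 × 0.24 × 1.7×10⁻⁴ = 0.06120 m
A total: 0.22899 m
B Layer 1: 1.5×10⁻⁴ × 130 × 1.6 = 0.03120 m
B 0.78 × 0.96×10⁻⁴ × 330 = 0.0247104 m
B Layer 3: 1700 × 0.31 × 1.1×10⁻⁴ = 0.05797 m
B total: 0.1138804 m
Ratio: 0.22899 / 0.1138804 ≈ 2.011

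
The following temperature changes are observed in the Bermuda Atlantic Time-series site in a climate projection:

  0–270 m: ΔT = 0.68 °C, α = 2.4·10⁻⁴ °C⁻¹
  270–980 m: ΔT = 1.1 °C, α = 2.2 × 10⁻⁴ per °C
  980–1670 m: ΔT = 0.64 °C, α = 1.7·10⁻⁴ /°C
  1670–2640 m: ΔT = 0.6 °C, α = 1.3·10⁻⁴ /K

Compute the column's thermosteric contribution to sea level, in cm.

Layer 1: 0.68 × 270 × 2.4×10⁻⁴ = 0.044064 m
1.1 × 710 × 2.2×10⁻⁴ = 0.17182 m
Layer 3: 0.64 × 690 × 1.7×10⁻⁴ = 0.075072 m
1.3×10⁻⁴ × 970 × 0.6 = 0.07566 m
Δh = 0.044064 + 0.17182 + 0.075072 + 0.07566 = 0.366616 m

36.7 cm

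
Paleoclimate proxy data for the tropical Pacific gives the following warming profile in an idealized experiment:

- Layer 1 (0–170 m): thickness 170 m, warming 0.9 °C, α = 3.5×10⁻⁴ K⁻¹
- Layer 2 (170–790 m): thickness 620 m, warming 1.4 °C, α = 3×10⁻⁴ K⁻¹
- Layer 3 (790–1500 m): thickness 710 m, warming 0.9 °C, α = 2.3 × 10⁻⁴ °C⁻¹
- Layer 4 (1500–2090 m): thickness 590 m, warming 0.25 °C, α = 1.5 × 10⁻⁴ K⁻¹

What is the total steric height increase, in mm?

Layer 1: 3.5×10⁻⁴ × 0.9 × 170 = 0.05355 m
170–790 m: 1.4 × 3×10⁻⁴ × 620 = 0.26040 m
Layer 3: 710 × 0.9 × 2.3×10⁻⁴ = 0.14697 m
1500–2090 m: 0.25 × 1.5×10⁻⁴ × 590 = 0.022125 m
Δh = 0.05355 + 0.26040 + 0.14697 + 0.022125 = 0.483045 m

483 mm of thermosteric rise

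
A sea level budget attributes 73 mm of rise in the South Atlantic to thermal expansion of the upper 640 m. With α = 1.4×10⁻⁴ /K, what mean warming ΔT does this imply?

ΔT ≈ 0.815 K

ΔT = Δh/(αH) = 0.073 / (1.4×10⁻⁴ × 640) ≈ 0.8147 K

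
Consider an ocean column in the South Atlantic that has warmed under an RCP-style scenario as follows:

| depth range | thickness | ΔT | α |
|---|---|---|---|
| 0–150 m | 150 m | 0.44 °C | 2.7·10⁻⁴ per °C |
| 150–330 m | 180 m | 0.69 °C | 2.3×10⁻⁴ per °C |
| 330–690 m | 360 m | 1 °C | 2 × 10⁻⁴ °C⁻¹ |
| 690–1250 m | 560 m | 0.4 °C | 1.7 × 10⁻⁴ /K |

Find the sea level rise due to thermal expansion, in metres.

0–150 m: 150 × 2.7×10⁻⁴ × 0.44 = 0.01782 m
150–330 m: 2.3×10⁻⁴ × 180 × 0.69 = 0.028566 m
330–690 m: 1 × 360 × 2×10⁻⁴ = 0.07200 m
690–1250 m: 1.7×10⁻⁴ × 0.4 × 560 = 0.03808 m
Δh = 0.01782 + 0.028566 + 0.07200 + 0.03808 = 0.156466 m

about 0.156 m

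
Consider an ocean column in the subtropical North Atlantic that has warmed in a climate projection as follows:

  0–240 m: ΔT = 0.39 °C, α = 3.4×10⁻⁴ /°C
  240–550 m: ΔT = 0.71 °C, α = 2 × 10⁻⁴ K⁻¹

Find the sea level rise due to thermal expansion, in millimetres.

about 76 mm

Layer 1: 240 × 3.4×10⁻⁴ × 0.39 = 0.031824 m
240–550 m: 2×10⁻⁴ × 310 × 0.71 = 0.04402 m
Δh = 0.031824 + 0.04402 = 0.075844 m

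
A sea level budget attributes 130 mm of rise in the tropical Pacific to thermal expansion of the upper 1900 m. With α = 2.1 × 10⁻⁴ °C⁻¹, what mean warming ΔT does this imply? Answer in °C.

0.33 °C

ΔT = Δh/(αH) = 0.13 / (2.1×10⁻⁴ × 1900) ≈ 0.3258 °C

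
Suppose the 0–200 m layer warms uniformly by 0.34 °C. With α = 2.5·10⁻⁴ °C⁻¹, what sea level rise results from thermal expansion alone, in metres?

0.0170 m

Δh = αΔT·H = 2.5×10⁻⁴ × 0.34 × 200 = 0.01700 m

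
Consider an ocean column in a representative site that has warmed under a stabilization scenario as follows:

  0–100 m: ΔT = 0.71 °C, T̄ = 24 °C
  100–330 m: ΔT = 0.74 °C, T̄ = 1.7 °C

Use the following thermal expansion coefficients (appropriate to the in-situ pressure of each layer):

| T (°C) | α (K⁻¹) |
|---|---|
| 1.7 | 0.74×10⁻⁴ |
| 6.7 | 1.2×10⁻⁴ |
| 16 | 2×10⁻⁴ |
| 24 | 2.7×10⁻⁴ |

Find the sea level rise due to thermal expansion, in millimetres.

Layer 1 at 24 °C → α = 2.7×10⁻⁴ K⁻¹
Layer 2 at 1.7 °C → α = 0.74×10⁻⁴ K⁻¹
0–100 m: 0.71 × 2.7×10⁻⁴ × 100 = 0.01917 m
Layer 2: 0.74×10⁻⁴ × 0.74 × 230 = 0.0125948 m
Δh = 0.01917 + 0.0125948 = 0.0317648 m

32 mm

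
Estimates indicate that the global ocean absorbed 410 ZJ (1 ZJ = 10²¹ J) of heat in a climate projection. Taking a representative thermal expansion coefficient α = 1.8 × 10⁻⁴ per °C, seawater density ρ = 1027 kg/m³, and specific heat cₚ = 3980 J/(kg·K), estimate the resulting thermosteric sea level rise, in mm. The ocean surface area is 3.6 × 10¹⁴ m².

Δh = 50 mm

Per unit area: Q = 410×10²¹ / (3.6×10¹⁴) ≈ 1.139×10⁹ J/m²
Δh = αQ/(ρcₚ) = 1.8×10⁻⁴ × 1.139×10⁹ / (1027 × 3980) ≈ 0.050158 m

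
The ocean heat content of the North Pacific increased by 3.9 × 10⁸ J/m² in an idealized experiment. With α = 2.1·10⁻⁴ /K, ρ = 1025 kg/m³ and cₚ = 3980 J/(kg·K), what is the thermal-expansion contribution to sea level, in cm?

Δh = αQ/(ρcₚ) = 2.1×10⁻⁴ × 3.9×10⁸ / (1025 × 3980) ≈ 0.020076 m

Δh = 2.01 cm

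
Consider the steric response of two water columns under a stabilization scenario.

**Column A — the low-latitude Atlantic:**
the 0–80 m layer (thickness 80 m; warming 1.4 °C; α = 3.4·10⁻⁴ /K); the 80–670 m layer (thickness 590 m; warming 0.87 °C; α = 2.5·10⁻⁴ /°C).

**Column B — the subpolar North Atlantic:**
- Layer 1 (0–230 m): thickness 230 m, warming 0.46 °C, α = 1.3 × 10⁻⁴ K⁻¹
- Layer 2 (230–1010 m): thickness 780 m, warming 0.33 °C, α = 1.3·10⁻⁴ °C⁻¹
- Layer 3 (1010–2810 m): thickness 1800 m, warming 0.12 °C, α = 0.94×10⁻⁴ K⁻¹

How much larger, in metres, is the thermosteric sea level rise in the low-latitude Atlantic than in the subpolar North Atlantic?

A Layer 1: 80 × 3.4×10⁻⁴ × 1.4 = 0.03808 m
A Layer 2: 590 × 0.87 × 2.5×10⁻⁴ = 0.128325 m
A total: 0.166405 m
B 1.3×10⁻⁴ × 230 × 0.46 = 0.013754 m
B 780 × 0.33 × 1.3×10⁻⁴ = 0.033462 m
B 0.12 × 0.94×10⁻⁴ × 1800 = 0.020304 m
B total: 0.06752 m
Difference: 0.166405 − 0.06752 = 0.098885 m

0.0989 m larger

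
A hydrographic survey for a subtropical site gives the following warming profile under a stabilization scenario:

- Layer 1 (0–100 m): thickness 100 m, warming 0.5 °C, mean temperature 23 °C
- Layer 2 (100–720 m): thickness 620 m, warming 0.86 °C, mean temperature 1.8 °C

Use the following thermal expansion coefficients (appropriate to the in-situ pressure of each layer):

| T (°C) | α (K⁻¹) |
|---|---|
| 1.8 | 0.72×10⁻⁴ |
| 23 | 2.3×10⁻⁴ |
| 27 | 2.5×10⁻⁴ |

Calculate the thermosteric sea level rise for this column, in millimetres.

about 49.9 mm

Layer 1 at 23 °C → α = 2.3×10⁻⁴ K⁻¹
Layer 2 at 1.8 °C → α = 0.72×10⁻⁴ K⁻¹
0–100 m: 0.5 × 2.3×10⁻⁴ × 100 = 0.01150 m
Layer 2: 0.72×10⁻⁴ × 0.86 × 620 = 0.0383904 m
Δh = 0.01150 + 0.0383904 = 0.0498904 m ≈ 49.9 mm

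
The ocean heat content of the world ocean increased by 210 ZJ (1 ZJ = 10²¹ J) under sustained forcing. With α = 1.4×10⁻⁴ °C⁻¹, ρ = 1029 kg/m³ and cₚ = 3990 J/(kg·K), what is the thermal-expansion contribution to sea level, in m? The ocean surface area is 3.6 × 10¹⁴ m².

0.0199 m

Per unit area: Q = 210×10²¹ / (3.6×10¹⁴) ≈ 5.833×10⁸ J/m²
Δh = αQ/(ρcₚ) = 1.4×10⁻⁴ × 5.833×10⁸ / (1029 × 3990) ≈ 0.01989 m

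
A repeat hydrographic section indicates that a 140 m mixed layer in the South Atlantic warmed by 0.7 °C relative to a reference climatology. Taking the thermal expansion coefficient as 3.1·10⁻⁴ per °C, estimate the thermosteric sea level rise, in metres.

Δh = 0.0304 m

Δh = αΔT·H = 3.1×10⁻⁴ × 0.7 × 140 = 0.03038 m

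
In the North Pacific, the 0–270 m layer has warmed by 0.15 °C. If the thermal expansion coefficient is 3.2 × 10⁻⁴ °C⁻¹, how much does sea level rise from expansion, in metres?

Δh = αΔT·H = 3.2×10⁻⁴ × 0.15 × 270 = 0.01296 m

Δh ≈ 0.0130 m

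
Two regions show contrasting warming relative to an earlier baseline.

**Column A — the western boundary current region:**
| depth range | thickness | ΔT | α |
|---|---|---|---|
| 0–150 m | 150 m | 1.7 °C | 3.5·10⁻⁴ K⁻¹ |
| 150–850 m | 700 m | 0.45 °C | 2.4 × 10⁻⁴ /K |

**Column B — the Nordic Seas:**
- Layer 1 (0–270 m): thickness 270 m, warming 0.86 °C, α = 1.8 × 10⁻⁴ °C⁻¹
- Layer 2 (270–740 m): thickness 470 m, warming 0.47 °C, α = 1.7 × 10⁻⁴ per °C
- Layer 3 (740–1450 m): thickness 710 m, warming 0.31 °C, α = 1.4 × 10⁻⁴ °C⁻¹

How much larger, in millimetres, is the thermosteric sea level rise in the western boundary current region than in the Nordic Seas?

54.7 mm larger

A 1.7 × 3.5×10⁻⁴ × 150 = 0.08925 m
A Layer 2: 0.45 × 2.4×10⁻⁴ × 700 = 0.07560 m
A total: 0.16485 m
B Layer 1: 1.8×10⁻⁴ × 0.86 × 270 = 0.041796 m
B 270–740 m: 1.7×10⁻⁴ × 0.47 × 470 = 0.037553 m
B 710 × 1.4×10⁻⁴ × 0.31 = 0.030814 m
B total: 0.110163 m
Difference: 0.16485 − 0.110163 = 0.054687 m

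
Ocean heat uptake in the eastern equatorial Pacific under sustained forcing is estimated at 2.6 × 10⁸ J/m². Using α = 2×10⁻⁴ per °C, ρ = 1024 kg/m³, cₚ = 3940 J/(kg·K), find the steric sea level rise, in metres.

Δh = 0.0129 m

Δh = αQ/(ρcₚ) = 2×10⁻⁴ × 2.6×10⁸ / (1024 × 3940) ≈ 0.012889 m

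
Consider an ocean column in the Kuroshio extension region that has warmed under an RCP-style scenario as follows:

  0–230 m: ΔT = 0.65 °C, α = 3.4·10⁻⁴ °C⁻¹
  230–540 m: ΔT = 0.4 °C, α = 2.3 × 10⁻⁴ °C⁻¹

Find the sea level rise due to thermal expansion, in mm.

about 79.4 mm

Layer 1: 3.4×10⁻⁴ × 0.65 × 230 = 0.05083 m
230–540 m: 0.4 × 2.3×10⁻⁴ × 310 = 0.02852 m
Δh = 0.05083 + 0.02852 = 0.07935 m ≈ 79.4 mm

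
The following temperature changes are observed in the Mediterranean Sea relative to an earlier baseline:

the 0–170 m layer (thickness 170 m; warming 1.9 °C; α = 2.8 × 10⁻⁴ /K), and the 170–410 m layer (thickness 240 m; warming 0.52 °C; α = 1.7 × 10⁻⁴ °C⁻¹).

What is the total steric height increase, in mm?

Layer 1: 170 × 2.8×10⁻⁴ × 1.9 = 0.09044 m
0.52 × 240 × 1.7×10⁻⁴ = 0.021216 m
Δh = 0.09044 + 0.021216 = 0.111656 m

110 mm of thermosteric rise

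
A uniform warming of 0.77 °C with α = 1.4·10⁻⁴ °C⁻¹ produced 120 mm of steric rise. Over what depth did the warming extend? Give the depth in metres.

H = Δh/(αΔT) = 0.12 / (1.4×10⁻⁴ × 0.77) ≈ 1113 m

H ≈ 1110 m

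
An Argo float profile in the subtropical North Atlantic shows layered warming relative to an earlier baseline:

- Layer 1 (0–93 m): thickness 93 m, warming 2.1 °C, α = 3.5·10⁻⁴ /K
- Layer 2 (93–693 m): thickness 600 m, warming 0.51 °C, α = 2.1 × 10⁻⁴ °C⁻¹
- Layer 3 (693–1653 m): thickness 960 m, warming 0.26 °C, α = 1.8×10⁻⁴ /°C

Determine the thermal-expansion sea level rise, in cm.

93 × 2.1 × 3.5×10⁻⁴ = 0.068355 m
0.51 × 600 × 2.1×10⁻⁴ = 0.06426 m
1.8×10⁻⁴ × 960 × 0.26 = 0.044928 m
Δh = 0.068355 + 0.06426 + 0.044928 = 0.177543 m ≈ 17.8 cm

17.8 cm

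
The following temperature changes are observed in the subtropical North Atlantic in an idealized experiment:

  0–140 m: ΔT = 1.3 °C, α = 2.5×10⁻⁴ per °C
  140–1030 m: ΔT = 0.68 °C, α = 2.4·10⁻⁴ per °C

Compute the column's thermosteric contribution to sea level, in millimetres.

Δh = 191 mm

1.3 × 140 × 2.5×10⁻⁴ = 0.04550 m
140–1030 m: 2.4×10⁻⁴ × 890 × 0.68 = 0.145248 m
Δh = 0.04550 + 0.145248 = 0.190748 m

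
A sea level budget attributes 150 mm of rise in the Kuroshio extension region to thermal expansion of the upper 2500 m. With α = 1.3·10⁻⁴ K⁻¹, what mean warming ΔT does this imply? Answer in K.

ΔT ≈ 0.462 K

ΔT = Δh/(αH) = 0.15 / (1.3×10⁻⁴ × 2500) ≈ 0.4615 K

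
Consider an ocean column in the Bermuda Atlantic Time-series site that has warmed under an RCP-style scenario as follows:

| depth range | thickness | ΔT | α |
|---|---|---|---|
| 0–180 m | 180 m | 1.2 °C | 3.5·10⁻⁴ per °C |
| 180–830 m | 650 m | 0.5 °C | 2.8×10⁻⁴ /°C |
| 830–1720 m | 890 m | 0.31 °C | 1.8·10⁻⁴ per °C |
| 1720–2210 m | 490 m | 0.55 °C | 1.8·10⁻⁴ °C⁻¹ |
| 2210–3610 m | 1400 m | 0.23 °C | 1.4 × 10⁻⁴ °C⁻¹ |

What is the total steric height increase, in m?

0.310 m

0–180 m: 1.2 × 3.5×10⁻⁴ × 180 = 0.07560 m
Layer 2: 650 × 0.5 × 2.8×10⁻⁴ = 0.09100 m
1.8×10⁻⁴ × 0.31 × 890 = 0.049662 m
Layer 4: 490 × 1.8×10⁻⁴ × 0.55 = 0.04851 m
1.4×10⁻⁴ × 1400 × 0.23 = 0.04508 m
Δh = 0.07560 + 0.09100 + 0.049662 + 0.04851 + 0.04508 = 0.309852 m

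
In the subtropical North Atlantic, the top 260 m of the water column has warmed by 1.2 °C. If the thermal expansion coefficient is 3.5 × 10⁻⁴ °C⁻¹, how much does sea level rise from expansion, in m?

0.109 m of thermosteric rise

Δh = αΔT·H = 3.5×10⁻⁴ × 1.2 × 260 = 0.10920 m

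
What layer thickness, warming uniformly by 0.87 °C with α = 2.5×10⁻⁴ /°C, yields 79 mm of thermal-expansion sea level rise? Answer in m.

H = Δh/(αΔT) = 0.079 / (2.5×10⁻⁴ × 0.87) ≈ 363.2 m

363 m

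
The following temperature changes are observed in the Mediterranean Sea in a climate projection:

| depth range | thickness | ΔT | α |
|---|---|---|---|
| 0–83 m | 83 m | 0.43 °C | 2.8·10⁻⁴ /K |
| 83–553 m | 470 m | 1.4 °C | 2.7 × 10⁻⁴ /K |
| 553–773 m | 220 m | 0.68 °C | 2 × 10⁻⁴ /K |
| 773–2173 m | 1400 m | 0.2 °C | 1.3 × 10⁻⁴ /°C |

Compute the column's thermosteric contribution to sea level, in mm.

250 mm of thermosteric rise

0–83 m: 0.43 × 2.8×10⁻⁴ × 83 = 0.0099932 m
83–553 m: 1.4 × 2.7×10⁻⁴ × 470 = 0.17766 m
0.68 × 220 × 2×10⁻⁴ = 0.02992 m
Layer 4: 1400 × 1.3×10⁻⁴ × 0.2 = 0.03640 m
Δh = 0.0099932 + 0.17766 + 0.02992 + 0.03640 = 0.2539732 m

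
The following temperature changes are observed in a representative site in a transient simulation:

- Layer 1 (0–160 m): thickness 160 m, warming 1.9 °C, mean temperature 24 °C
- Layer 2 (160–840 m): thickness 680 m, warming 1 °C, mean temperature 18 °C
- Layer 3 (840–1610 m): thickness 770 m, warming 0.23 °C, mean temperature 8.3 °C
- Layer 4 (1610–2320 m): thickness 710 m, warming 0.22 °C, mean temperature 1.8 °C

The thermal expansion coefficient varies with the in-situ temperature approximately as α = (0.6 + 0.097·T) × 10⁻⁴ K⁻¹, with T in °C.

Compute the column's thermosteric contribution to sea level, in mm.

Layer 1: α = (0.6 + 0.097×24)×10⁻⁴ = 2.928×10⁻⁴ K⁻¹
Layer 2: α = (0.6 + 0.097×18)×10⁻⁴ = 2.346×10⁻⁴ K⁻¹
Layer 3: α = (0.6 + 0.097×8.3)×10⁻⁴ = 1.4051×10⁻⁴ K⁻¹
Layer 4: α = (0.6 + 0.097×1.8)×10⁻⁴ = 0.7746×10⁻⁴ K⁻¹
0–160 m: 160 × 2.928×10⁻⁴ × 1.9 = 0.0890112 m
Layer 2: 1 × 680 × 2.346×10⁻⁴ = 0.159528 m
840–1610 m: 770 × 1.4051×10⁻⁴ × 0.23 = 0.024884321 m
710 × 0.22 × 0.7746×10⁻⁴ = 0.012099252 m
Δh = 0.0890112 + 0.159528 + 0.024884321 + 0.012099252 = 0.285522773 m

Δh = 290 mm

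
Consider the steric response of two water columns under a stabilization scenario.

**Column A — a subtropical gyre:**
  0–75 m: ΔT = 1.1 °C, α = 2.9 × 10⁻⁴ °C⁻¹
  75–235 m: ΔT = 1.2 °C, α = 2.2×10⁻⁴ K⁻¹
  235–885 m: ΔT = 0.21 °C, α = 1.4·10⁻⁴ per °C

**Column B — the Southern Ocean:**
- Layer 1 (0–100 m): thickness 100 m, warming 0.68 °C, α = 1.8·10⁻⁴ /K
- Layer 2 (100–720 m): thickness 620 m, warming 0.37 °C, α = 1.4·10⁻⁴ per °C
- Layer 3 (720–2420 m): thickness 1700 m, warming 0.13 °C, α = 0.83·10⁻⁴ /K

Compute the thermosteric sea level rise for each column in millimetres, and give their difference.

A Layer 1: 75 × 2.9×10⁻⁴ × 1.1 = 0.023925 m
A 75–235 m: 1.2 × 2.2×10⁻⁴ × 160 = 0.04224 m
A 235–885 m: 0.21 × 1.4×10⁻⁴ × 650 = 0.01911 m
A total: 0.085275 m
B 0.68 × 100 × 1.8×10⁻⁴ = 0.01224 m
B 0.37 × 620 × 1.4×10⁻⁴ = 0.032116 m
B Layer 3: 1700 × 0.13 × 0.83×10⁻⁴ = 0.018343 m
B total: 0.062699 m
Difference: 0.085275 − 0.062699 = 0.022576 m

A: 85 mm; B: 63 mm; difference 23 mm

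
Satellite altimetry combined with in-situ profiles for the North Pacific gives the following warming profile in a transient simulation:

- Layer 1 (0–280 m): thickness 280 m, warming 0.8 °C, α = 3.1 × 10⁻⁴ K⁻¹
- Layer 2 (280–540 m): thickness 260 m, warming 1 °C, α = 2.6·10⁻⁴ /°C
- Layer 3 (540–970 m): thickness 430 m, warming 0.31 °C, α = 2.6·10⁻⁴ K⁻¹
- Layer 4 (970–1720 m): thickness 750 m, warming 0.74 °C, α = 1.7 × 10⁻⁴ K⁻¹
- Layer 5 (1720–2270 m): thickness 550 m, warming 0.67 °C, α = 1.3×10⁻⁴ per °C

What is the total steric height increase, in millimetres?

0–280 m: 0.8 × 280 × 3.1×10⁻⁴ = 0.06944 m
260 × 2.6×10⁻⁴ × 1 = 0.06760 m
Layer 3: 0.31 × 430 × 2.6×10⁻⁴ = 0.034658 m
970–1720 m: 0.74 × 750 × 1.7×10⁻⁴ = 0.09435 m
Layer 5: 1.3×10⁻⁴ × 550 × 0.67 = 0.047905 m
Δh = 0.06944 + 0.06760 + 0.034658 + 0.09435 + 0.047905 = 0.313953 m

310 mm of thermosteric rise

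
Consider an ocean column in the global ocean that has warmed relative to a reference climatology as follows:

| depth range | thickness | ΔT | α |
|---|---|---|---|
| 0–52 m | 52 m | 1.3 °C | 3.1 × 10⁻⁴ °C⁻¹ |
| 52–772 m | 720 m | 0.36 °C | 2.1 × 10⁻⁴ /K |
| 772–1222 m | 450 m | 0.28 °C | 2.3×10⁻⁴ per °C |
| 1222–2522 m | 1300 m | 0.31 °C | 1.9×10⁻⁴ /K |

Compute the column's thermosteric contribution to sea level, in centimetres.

Layer 1: 3.1×10⁻⁴ × 52 × 1.3 = 0.020956 m
52–772 m: 720 × 0.36 × 2.1×10⁻⁴ = 0.054432 m
Layer 3: 450 × 0.28 × 2.3×10⁻⁴ = 0.02898 m
1300 × 0.31 × 1.9×10⁻⁴ = 0.07657 m
Δh = 0.020956 + 0.054432 + 0.02898 + 0.07657 = 0.180938 m ≈ 18.1 cm

Δh ≈ 18.1 cm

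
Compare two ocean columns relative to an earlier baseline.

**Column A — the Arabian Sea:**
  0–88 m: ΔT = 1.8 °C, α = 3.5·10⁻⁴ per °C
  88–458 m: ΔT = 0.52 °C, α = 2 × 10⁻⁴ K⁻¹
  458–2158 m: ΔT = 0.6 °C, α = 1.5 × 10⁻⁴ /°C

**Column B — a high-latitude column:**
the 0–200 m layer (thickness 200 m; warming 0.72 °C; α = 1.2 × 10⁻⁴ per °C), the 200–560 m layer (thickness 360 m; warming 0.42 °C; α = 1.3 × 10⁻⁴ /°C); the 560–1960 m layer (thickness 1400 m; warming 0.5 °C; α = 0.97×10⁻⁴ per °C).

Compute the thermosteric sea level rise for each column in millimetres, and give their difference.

A Layer 1: 3.5×10⁻⁴ × 1.8 × 88 = 0.05544 m
A 88–458 m: 370 × 0.52 × 2×10⁻⁴ = 0.03848 m
A 458–2158 m: 1.5×10⁻⁴ × 1700 × 0.6 = 0.15300 m
A total: 0.24692 m
B 200 × 0.72 × 1.2×10⁻⁴ = 0.01728 m
B Layer 2: 1.3×10⁻⁴ × 0.42 × 360 = 0.019656 m
B 1400 × 0.5 × 0.97×10⁻⁴ = 0.06790 m
B total: 0.104836 m
Difference: 0.24692 − 0.104836 = 0.142084 m

Δh_A ≈ 250 mm, Δh_B ≈ 100 mm; difference ≈ 140 mm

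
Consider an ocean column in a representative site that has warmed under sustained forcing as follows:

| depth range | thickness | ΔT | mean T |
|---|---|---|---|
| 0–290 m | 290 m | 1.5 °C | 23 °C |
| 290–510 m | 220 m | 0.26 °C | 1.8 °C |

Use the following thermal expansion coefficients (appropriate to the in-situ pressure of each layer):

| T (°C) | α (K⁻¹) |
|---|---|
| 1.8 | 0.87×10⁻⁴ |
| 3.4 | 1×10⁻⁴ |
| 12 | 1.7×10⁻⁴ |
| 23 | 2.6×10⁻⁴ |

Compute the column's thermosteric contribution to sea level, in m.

0.118 m of thermosteric rise

Layer 1 at 23 °C → α = 2.6×10⁻⁴ K⁻¹
Layer 2 at 1.8 °C → α = 0.87×10⁻⁴ K⁻¹
1.5 × 290 × 2.6×10⁻⁴ = 0.11310 m
290–510 m: 0.26 × 220 × 0.87×10⁻⁴ = 0.0049764 m
Δh = 0.11310 + 0.0049764 = 0.1180764 m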